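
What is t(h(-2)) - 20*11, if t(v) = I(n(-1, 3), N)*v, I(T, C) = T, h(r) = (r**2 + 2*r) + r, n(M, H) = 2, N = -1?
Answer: -224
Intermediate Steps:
h(r) = r**2 + 3*r
t(v) = 2*v
t(h(-2)) - 20*11 = 2*(-2*(3 - 2)) - 20*11 = 2*(-2*1) - 5*44 = 2*(-2) - 220 = -4 - 220 = -224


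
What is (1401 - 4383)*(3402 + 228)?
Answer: -10824660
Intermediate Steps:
(1401 - 4383)*(3402 + 228) = -2982*3630 = -10824660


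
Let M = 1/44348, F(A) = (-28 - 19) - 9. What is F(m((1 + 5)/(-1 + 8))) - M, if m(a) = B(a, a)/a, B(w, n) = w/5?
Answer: -2483489/44348 ≈ -56.000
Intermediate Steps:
B(w, n) = w/5 (B(w, n) = w*(⅕) = w/5)
m(a) = ⅕ (m(a) = (a/5)/a = ⅕)
F(A) = -56 (F(A) = -47 - 9 = -56)
M = 1/44348 ≈ 2.2549e-5
F(m((1 + 5)/(-1 + 8))) - M = -56 - 1*1/44348 = -56 - 1/44348 = -2483489/44348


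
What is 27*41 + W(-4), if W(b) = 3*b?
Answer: 1095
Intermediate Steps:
27*41 + W(-4) = 27*41 + 3*(-4) = 1107 - 12 = 1095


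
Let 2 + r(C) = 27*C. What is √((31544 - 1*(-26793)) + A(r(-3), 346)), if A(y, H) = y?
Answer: √58254 ≈ 241.36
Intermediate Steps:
r(C) = -2 + 27*C
√((31544 - 1*(-26793)) + A(r(-3), 346)) = √((31544 - 1*(-26793)) + (-2 + 27*(-3))) = √((31544 + 26793) + (-2 - 81)) = √(58337 - 83) = √58254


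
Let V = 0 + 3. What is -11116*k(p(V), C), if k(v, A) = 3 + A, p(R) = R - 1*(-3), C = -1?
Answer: -22232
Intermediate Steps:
V = 3
p(R) = 3 + R (p(R) = R + 3 = 3 + R)
-11116*k(p(V), C) = -11116*(3 - 1) = -11116*2 = -22232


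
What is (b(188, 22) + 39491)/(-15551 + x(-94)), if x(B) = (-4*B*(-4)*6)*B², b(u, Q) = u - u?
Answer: -39491/79751615 ≈ -0.00049517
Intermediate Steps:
b(u, Q) = 0
x(B) = 96*B³ (x(B) = (-4*(-4*B)*6)*B² = (-(-96)*B)*B² = (96*B)*B² = 96*B³)
(b(188, 22) + 39491)/(-15551 + x(-94)) = (0 + 39491)/(-15551 + 96*(-94)³) = 39491/(-15551 + 96*(-830584)) = 39491/(-15551 - 79736064) = 39491/(-79751615) = 39491*(-1/79751615) = -39491/79751615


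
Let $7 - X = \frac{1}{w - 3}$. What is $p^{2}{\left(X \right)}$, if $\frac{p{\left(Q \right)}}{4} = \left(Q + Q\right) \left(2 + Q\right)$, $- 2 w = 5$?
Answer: $\frac{4074524224}{14641} \approx 2.783 \cdot 10^{5}$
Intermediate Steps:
$w = - \frac{5}{2}$ ($w = \left(- \frac{1}{2}\right) 5 = - \frac{5}{2} \approx -2.5$)
$X = \frac{79}{11}$ ($X = 7 - \frac{1}{- \frac{5}{2} - 3} = 7 - \frac{1}{- \frac{11}{2}} = 7 - - \frac{2}{11} = 7 + \frac{2}{11} = \frac{79}{11} \approx 7.1818$)
$p{\left(Q \right)} = 8 Q \left(2 + Q\right)$ ($p{\left(Q \right)} = 4 \left(Q + Q\right) \left(2 + Q\right) = 4 \cdot 2 Q \left(2 + Q\right) = 8 Q \left(2 + Q\right)$)
$p^{2}{\left(X \right)} = \left(8 \cdot \frac{79}{11} \left(2 + \frac{79}{11}\right)\right)^{2} = \left(8 \cdot \frac{79}{11} \cdot \frac{101}{11}\right)^{2} = \left(\frac{63832}{121}\right)^{2} = \frac{4074524224}{14641}$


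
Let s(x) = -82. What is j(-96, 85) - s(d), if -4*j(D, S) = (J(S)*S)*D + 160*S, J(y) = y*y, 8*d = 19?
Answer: 14735682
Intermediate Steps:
d = 19/8 (d = (1/8)*19 = 19/8 ≈ 2.3750)
J(y) = y**2
j(D, S) = -40*S - D*S**3/4 (j(D, S) = -((S**2*S)*D + 160*S)/4 = -(S**3*D + 160*S)/4 = -(D*S**3 + 160*S)/4 = -(160*S + D*S**3)/4 = -40*S - D*S**3/4)
j(-96, 85) - s(d) = -1/4*85*(160 - 96*85**2) - 1*(-82) = -1/4*85*(160 - 96*7225) + 82 = -1/4*85*(160 - 693600) + 82 = -1/4*85*(-693440) + 82 = 14735600 + 82 = 14735682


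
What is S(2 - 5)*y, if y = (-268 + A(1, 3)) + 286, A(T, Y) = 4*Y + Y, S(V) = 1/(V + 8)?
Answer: 33/5 ≈ 6.6000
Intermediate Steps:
S(V) = 1/(8 + V)
A(T, Y) = 5*Y
y = 33 (y = (-268 + 5*3) + 286 = (-268 + 15) + 286 = -253 + 286 = 33)
S(2 - 5)*y = 33/(8 + (2 - 5)) = 33/(8 - 3) = 33/5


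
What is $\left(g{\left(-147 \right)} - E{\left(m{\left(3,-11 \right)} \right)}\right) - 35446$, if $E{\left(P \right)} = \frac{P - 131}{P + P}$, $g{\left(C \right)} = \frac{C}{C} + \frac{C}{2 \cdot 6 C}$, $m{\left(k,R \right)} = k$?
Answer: $- \frac{425083}{12} \approx -35424.0$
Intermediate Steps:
$g{\left(C \right)} = \frac{13}{12}$ ($g{\left(C \right)} = 1 + \frac{C}{12 C} = 1 + C \frac{1}{12 C} = 1 + \frac{1}{12} = \frac{13}{12}$)
$E{\left(P \right)} = \frac{-131 + P}{2 P}$
$\left(g{\left(-147 \right)} - E{\left(m{\left(3,-11 \right)} \right)}\right) - 35446 = \left(\frac{13}{12} - \frac{-131 + 3}{2 \cdot 3}\right) - 35446 = \left(\frac{13}{12} - \frac{1}{2} \cdot \frac{1}{3} \left(-128\right)\right) - 35446 = \left(\frac{13}{12} - - \frac{64}{3}\right) - 35446 = \left(\frac{13}{12} + \frac{64}{3}\right) - 35446 = \frac{269}{12} - 35446 = - \frac{425083}{12}$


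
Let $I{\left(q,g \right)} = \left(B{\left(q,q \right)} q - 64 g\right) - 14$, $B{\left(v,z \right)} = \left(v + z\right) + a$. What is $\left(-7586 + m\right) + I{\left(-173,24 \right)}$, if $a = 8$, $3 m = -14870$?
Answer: $\frac{133144}{3} \approx 44381.0$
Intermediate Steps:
$m = - \frac{14870}{3}$ ($m = \frac{1}{3} \left(-14870\right) = - \frac{14870}{3} \approx -4956.7$)
$B{\left(v,z \right)} = 8 + v + z$ ($B{\left(v,z \right)} = \left(v + z\right) + 8 = 8 + v + z$)
$I{\left(q,g \right)} = -14 - 64 g + q \left(8 + 2 q\right)$ ($I{\left(q,g \right)} = \left(\left(8 + q + q\right) q - 64 g\right) - 14 = \left(\left(8 + 2 q\right) q - 64 g\right) - 14 = \left(q \left(8 + 2 q\right) - 64 g\right) - 14 = \left(- 64 g + q \left(8 + 2 q\right)\right) - 14 = -14 - 64 g + q \left(8 + 2 q\right)$)
$\left(-7586 + m\right) + I{\left(-173,24 \right)} = \left(-7586 - \frac{14870}{3}\right) - \left(1550 + 346 \left(4 - 173\right)\right) = - \frac{37628}{3} - \left(1550 - 58474\right) = - \frac{37628}{3} - -56924 = - \frac{37628}{3} + 56924 = \frac{133144}{3}$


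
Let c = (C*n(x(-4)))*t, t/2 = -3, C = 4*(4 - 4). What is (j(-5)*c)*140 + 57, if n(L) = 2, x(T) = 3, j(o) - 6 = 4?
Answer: 57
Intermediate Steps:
j(o) = 10 (j(o) = 6 + 4 = 10)
C = 0 (C = 4*0 = 0)
t = -6 (t = 2*(-3) = -6)
c = 0 (c = (0*2)*(-6) = 0*(-6) = 0)
(j(-5)*c)*140 + 57 = (10*0)*140 + 57 = 0*140 + 57 = 0 + 57 = 57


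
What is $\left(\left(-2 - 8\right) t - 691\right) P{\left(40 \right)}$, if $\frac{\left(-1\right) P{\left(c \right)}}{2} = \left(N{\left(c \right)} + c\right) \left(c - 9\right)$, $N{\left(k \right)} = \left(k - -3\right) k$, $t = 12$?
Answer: $88496320$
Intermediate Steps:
$N{\left(k \right)} = k \left(3 + k\right)$ ($N{\left(k \right)} = \left(k + 3\right) k = \left(3 + k\right) k = k \left(3 + k\right)$)
$P{\left(c \right)} = - 2 \left(-9 + c\right) \left(c + c \left(3 + c\right)\right)$ ($P{\left(c \right)} = - 2 \left(c \left(3 + c\right) + c\right) \left(c - 9\right) = - 2 \left(c + c \left(3 + c\right)\right) \left(-9 + c\right) = - 2 \left(-9 + c\right) \left(c + c \left(3 + c\right)\right)$)
$\left(\left(-2 - 8\right) t - 691\right) P{\left(40 \right)} = \left(\left(-2 - 8\right) 12 - 691\right) 2 \cdot 40 \left(36 - 40^{2} + 5 \cdot 40\right) = \left(\left(-10\right) 12 - 691\right) 2 \cdot 40 \left(36 - 1600 + 200\right) = \left(-120 - 691\right) 2 \cdot 40 \left(36 - 1600 + 200\right) = - 811 \cdot 2 \cdot 40 \left(-1364\right) = \left(-811\right) \left(-109120\right) = 88496320$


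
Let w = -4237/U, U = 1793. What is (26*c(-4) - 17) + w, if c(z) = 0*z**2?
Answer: -34718/1793 ≈ -19.363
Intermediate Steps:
c(z) = 0
w = -4237/1793 ≈ -2.3631
(26*c(-4) - 17) + w = (26*0 - 17) - 4237/1793 = (0 - 17) - 4237/1793 = -17 - 4237/1793 = -34718/1793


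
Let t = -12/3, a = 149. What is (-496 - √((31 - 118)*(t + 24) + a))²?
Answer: (496 + I*√1591)² ≈ 2.4443e+5 + 39568.0*I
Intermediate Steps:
t = -4 (t = (⅓)*(-12) = -4)
(-496 - √((31 - 118)*(t + 24) + a))² = (-496 - √((31 - 118)*(-4 + 24) + 149))² = (-496 - √(-87*20 + 149))² = (-496 - √(-1740 + 149))² = (-496 - √(-1591))² = (-496 - I*√1591)²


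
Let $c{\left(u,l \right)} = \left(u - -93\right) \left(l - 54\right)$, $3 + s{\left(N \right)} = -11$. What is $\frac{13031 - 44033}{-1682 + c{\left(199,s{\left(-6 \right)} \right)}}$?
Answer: $\frac{15501}{10769} \approx 1.4394$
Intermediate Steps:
$s{\left(N \right)} = -14$ ($s{\left(N \right)} = -3 - 11 = -14$)
$c{\left(u,l \right)} = \left(-54 + l\right) \left(93 + u\right)$ ($c{\left(u,l \right)} = \left(u + 93\right) \left(-54 + l\right) = \left(93 + u\right) \left(-54 + l\right) = \left(-54 + l\right) \left(93 + u\right)$)
$\frac{13031 - 44033}{-1682 + c{\left(199,s{\left(-6 \right)} \right)}} = \frac{13031 - 44033}{-1682 - 19856} = - \frac{31002}{-1682 - 19856} = - \frac{31002}{-21538} = \left(-31002\right) \left(- \frac{1}{21538}\right) = \frac{15501}{10769}$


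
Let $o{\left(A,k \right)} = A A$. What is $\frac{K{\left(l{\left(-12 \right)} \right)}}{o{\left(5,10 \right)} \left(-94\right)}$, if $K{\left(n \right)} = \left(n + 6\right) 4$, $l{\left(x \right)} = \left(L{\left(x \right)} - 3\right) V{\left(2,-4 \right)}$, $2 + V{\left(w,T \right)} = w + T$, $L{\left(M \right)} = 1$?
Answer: $- \frac{28}{1175} \approx -0.02383$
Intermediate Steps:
$V{\left(w,T \right)} = -2 + T + w$ ($V{\left(w,T \right)} = -2 + \left(w + T\right) = -2 + \left(T + w\right) = -2 + T + w$)
$o{\left(A,k \right)} = A^{2}$
$l{\left(x \right)} = 8$ ($l{\left(x \right)} = \left(1 - 3\right) \left(-2 - 4 + 2\right) = \left(-2\right) \left(-4\right) = 8$)
$K{\left(n \right)} = 24 + 4 n$ ($K{\left(n \right)} = \left(6 + n\right) 4 = 24 + 4 n$)
$\frac{K{\left(l{\left(-12 \right)} \right)}}{o{\left(5,10 \right)} \left(-94\right)} = \frac{24 + 4 \cdot 8}{5^{2} \left(-94\right)} = \frac{24 + 32}{25 \left(-94\right)} = \frac{56}{-2350} = 56 \left(- \frac{1}{2350}\right) = - \frac{28}{1175}$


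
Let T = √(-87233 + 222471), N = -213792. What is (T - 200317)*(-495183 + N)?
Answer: 142019745075 - 708975*√135238 ≈ 1.4176e+11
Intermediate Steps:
T = √135238 ≈ 367.75
(T - 200317)*(-495183 + N) = (√135238 - 200317)*(-495183 - 213792) = (-200317 + √135238)*(-708975) = 142019745075 - 708975*√135238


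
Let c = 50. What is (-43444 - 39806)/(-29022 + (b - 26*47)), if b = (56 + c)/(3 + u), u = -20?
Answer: 235875/85709 ≈ 2.7520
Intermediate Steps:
b = -106/17 (b = (56 + 50)/(3 - 20) = 106/(-17) = 106*(-1/17) = -106/17 ≈ -6.2353)
(-43444 - 39806)/(-29022 + (b - 26*47)) = (-43444 - 39806)/(-29022 + (-106/17 - 26*47)) = -83250/(-29022 + (-106/17 - 1222)) = -83250/(-29022 - 20880/17) = -83250/(-514254/17) = -83250*(-17/514254) = 235875/85709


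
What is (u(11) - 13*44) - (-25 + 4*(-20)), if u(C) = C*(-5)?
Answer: -522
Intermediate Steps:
u(C) = -5*C
(u(11) - 13*44) - (-25 + 4*(-20)) = (-5*11 - 13*44) - (-25 + 4*(-20)) = (-55 - 572) - (-25 - 80) = -627 - 1*(-105) = -627 + 105 = -522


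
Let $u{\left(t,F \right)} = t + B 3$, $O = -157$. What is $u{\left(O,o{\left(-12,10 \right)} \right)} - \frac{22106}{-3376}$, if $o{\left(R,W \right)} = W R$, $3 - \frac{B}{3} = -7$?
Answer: $- \frac{102043}{1688} \approx -60.452$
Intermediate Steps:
$B = 30$ ($B = 9 - -21 = 9 + 21 = 30$)
$o{\left(R,W \right)} = R W$
$u{\left(t,F \right)} = 90 + t$ ($u{\left(t,F \right)} = t + 30 \cdot 3 = t + 90 = 90 + t$)
$u{\left(O,o{\left(-12,10 \right)} \right)} - \frac{22106}{-3376} = \left(90 - 157\right) - \frac{22106}{-3376} = -67 - - \frac{11053}{1688} = -67 + \frac{11053}{1688} = - \frac{102043}{1688}$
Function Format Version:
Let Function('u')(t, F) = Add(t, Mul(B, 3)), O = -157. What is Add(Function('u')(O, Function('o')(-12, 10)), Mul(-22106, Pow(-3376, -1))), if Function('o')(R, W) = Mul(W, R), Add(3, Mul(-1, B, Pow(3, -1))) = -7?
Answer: Rational(-102043, 1688) ≈ -60.452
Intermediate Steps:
B = 30 (B = Add(9, Mul(-3, -7)) = Add(9, 21) = 30)
Function('o')(R, W) = Mul(R, W)
Function('u')(t, F) = Add(90, t) (Function('u')(t, F) = Add(t, Mul(30, 3)) = Add(t, 90) = Add(90, t))
Add(Function('u')(O, Function('o')(-12, 10)), Mul(-22106, Pow(-3376, -1))) = Add(Add(90, -157), Mul(-22106, Pow(-3376, -1))) = Add(-67, Mul(-22106, Rational(-1, 3376))) = Add(-67, Rational(11053, 1688)) = Rational(-102043, 1688)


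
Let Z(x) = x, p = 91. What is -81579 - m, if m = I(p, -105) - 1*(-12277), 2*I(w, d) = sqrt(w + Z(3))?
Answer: -93856 - sqrt(94)/2 ≈ -93861.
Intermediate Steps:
I(w, d) = sqrt(3 + w)/2 (I(w, d) = sqrt(w + 3)/2 = sqrt(3 + w)/2)
m = 12277 + sqrt(94)/2 (m = sqrt(3 + 91)/2 - 1*(-12277) = sqrt(94)/2 + 12277 = 12277 + sqrt(94)/2 ≈ 12282.)
-81579 - m = -81579 - (12277 + sqrt(94)/2) = -81579 + (-12277 - sqrt(94)/2) = -93856 - sqrt(94)/2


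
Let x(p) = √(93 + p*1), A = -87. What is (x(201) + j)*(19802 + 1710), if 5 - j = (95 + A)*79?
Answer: -13488024 + 150584*√6 ≈ -1.3119e+7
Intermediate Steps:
j = -627 (j = 5 - (95 - 87)*79 = 5 - 8*79 = 5 - 1*632 = 5 - 632 = -627)
x(p) = √(93 + p)
(x(201) + j)*(19802 + 1710) = (√(93 + 201) - 627)*(19802 + 1710) = (√294 - 627)*21512 = (7*√6 - 627)*21512 = (-627 + 7*√6)*21512 = -13488024 + 150584*√6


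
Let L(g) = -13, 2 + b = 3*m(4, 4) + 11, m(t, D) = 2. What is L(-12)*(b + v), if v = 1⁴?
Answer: -208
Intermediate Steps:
b = 15 (b = -2 + (3*2 + 11) = -2 + (6 + 11) = -2 + 17 = 15)
v = 1
L(-12)*(b + v) = -13*(15 + 1) = -13*16 = -208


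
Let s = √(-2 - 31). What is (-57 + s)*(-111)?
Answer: 6327 - 111*I*√33 ≈ 6327.0 - 637.65*I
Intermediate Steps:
s = I*√33 (s = √(-33) = I*√33 ≈ 5.7446*I)
(-57 + s)*(-111) = (-57 + I*√33)*(-111) = 6327 - 111*I*√33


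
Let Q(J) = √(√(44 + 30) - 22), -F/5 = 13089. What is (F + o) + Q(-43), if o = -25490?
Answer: -90935 + I*√(22 - √74) ≈ -90935.0 + 3.6603*I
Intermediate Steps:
F = -65445 (F = -5*13089 = -65445)
Q(J) = √(-22 + √74) (Q(J) = √(√74 - 22) = √(-22 + √74))
(F + o) + Q(-43) = (-65445 - 25490) + √(-22 + √74) = -90935 + √(-22 + √74)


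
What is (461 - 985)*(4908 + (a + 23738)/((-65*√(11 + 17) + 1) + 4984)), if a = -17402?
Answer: -4241461158576/1648795 - 28773888*√7/1648795 ≈ -2.5725e+6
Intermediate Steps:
(461 - 985)*(4908 + (a + 23738)/((-65*√(11 + 17) + 1) + 4984)) = (461 - 985)*(4908 + (-17402 + 23738)/((-65*√(11 + 17) + 1) + 4984)) = -524*(4908 + 6336/((-130*√7 + 1) + 4984)) = -524*(4908 + 6336/((1 - 130*√7) + 4984)) = -524*(4908 + 6336/(4985 - 130*√7)) = -2571792 - 3320064/(4985 - 130*√7)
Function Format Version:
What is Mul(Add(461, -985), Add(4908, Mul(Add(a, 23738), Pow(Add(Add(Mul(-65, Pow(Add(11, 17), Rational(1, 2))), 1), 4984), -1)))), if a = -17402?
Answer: Add(Rational(-4241461158576, 1648795), Mul(Rational(-28773888, 1648795), Pow(7, Rational(1, 2)))) ≈ -2.5725e+6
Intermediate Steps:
Mul(Add(461, -985), Add(4908, Mul(Add(a, 23738), Pow(Add(Add(Mul(-65, Pow(Add(11, 17), Rational(1, 2))), 1), 4984), -1)))) = Mul(Add(461, -985), Add(4908, Mul(Add(-17402, 23738), Pow(Add(Add(Mul(-65, Pow(Add(11, 17), Rational(1, 2))), 1), 4984), -1)))) = Mul(-524, Add(4908, Mul(6336, Pow(Add(Add(Mul(-65, Pow(28, Rational(1, 2))), 1), 4984), -1)))) = Mul(-524, Add(4908, Mul(6336, Pow(Add(Add(Mul(-65, Mul(2, Pow(7, Rational(1, 2)))), 1), 4984), -1)))) = Mul(-524, Add(4908, Mul(6336, Pow(Add(Add(Mul(-130, Pow(7, Rational(1, 2))), 1), 4984), -1)))) = Mul(-524, Add(4908, Mul(6336, Pow(Add(Add(1, Mul(-130, Pow(7, Rational(1, 2)))), 4984), -1)))) = Mul(-524, Add(4908, Mul(6336, Pow(Add(4985, Mul(-130, Pow(7, Rational(1, 2)))), -1)))) = Add(-2571792, Mul(-3320064, Pow(Add(4985, Mul(-130, Pow(7, Rational(1, 2)))), -1)))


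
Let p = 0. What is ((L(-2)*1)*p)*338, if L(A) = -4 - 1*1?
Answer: 0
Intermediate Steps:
L(A) = -5 (L(A) = -4 - 1 = -5)
((L(-2)*1)*p)*338 = (-5*1*0)*338 = -5*0*338 = 0*338 = 0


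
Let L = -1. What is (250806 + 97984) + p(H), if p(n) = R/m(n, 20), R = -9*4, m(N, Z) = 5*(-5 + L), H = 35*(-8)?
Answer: 1743956/5 ≈ 3.4879e+5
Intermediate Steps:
H = -280
m(N, Z) = -30 (m(N, Z) = 5*(-5 - 1) = 5*(-6) = -30)
R = -36
p(n) = 6/5 (p(n) = -36/(-30) = -36*(-1/30) = 6/5)
(250806 + 97984) + p(H) = (250806 + 97984) + 6/5 = 348790 + 6/5 = 1743956/5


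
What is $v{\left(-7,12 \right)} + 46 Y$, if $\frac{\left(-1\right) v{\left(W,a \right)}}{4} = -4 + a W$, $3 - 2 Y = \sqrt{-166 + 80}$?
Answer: $421 - 23 i \sqrt{86} \approx 421.0 - 213.29 i$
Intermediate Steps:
$Y = \frac{3}{2} - \frac{i \sqrt{86}}{2}$ ($Y = \frac{3}{2} - \frac{\sqrt{-166 + 80}}{2} = \frac{3}{2} - \frac{\sqrt{-86}}{2} = \frac{3}{2} - \frac{i \sqrt{86}}{2} \approx 1.5 - 4.6368 i$)
$v{\left(W,a \right)} = 16 - 4 W a$ ($v{\left(W,a \right)} = - 4 \left(-4 + a W\right) = - 4 \left(-4 + W a\right) = 16 - 4 W a$)
$v{\left(-7,12 \right)} + 46 Y = \left(16 - \left(-28\right) 12\right) + 46 \left(\frac{3}{2} - \frac{i \sqrt{86}}{2}\right) = \left(16 + 336\right) + \left(69 - 23 i \sqrt{86}\right) = 352 + \left(69 - 23 i \sqrt{86}\right) = 421 - 23 i \sqrt{86}$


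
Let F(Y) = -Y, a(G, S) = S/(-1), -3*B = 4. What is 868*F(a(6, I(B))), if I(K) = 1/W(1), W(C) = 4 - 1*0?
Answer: 217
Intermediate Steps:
W(C) = 4 (W(C) = 4 + 0 = 4)
B = -4/3 (B = -⅓*4 = -4/3 ≈ -1.3333)
I(K) = ¼ (I(K) = 1/4 = ¼)
a(G, S) = -S (a(G, S) = S*(-1) = -S)
868*F(a(6, I(B))) = 868*(-(-1)/4) = 868*(-1*(-¼)) = 868*(¼) = 217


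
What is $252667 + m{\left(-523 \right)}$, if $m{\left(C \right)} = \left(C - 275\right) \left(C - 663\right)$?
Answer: $1199095$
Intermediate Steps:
$m{\left(C \right)} = \left(-663 + C\right) \left(-275 + C\right)$ ($m{\left(C \right)} = \left(-275 + C\right) \left(-663 + C\right) = \left(-663 + C\right) \left(-275 + C\right)$)
$252667 + m{\left(-523 \right)} = 252667 + \left(182325 + \left(-523\right)^{2} - -490574\right) = 252667 + \left(182325 + 273529 + 490574\right) = 252667 + 946428 = 1199095$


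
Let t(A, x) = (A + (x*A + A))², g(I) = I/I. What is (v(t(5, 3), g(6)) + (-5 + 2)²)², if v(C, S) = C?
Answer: 401956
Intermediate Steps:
g(I) = 1
t(A, x) = (2*A + A*x)² (t(A, x) = (A + (A*x + A))² = (A + (A + A*x))² = (2*A + A*x)²)
(v(t(5, 3), g(6)) + (-5 + 2)²)² = (5²*(2 + 3)² + (-5 + 2)²)² = (25*5² + (-3)²)² = (25*25 + 9)² = (625 + 9)² = 634² = 401956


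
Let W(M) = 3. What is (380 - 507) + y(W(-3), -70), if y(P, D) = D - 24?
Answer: -221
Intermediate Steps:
y(P, D) = -24 + D
(380 - 507) + y(W(-3), -70) = (380 - 507) + (-24 - 70) = -127 - 94 = -221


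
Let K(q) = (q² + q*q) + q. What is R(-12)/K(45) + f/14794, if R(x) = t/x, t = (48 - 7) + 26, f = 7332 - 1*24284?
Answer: -32077403/27960660 ≈ -1.1472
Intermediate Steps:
f = -16952 (f = 7332 - 24284 = -16952)
K(q) = q + 2*q² (K(q) = (q² + q²) + q = 2*q² + q = q + 2*q²)
t = 67 (t = 41 + 26 = 67)
R(x) = 67/x
R(-12)/K(45) + f/14794 = (67/(-12))/((45*(1 + 2*45))) - 16952/14794 = (67*(-1/12))/((45*(1 + 90))) - 16952*1/14794 = -67/(12*(45*91)) - 652/569 = -67/12/4095 - 652/569 = -67/12*1/4095 - 652/569 = -67/49140 - 652/569 = -32077403/27960660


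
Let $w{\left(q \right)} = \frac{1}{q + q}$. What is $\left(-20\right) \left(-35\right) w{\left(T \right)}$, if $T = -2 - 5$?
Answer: $-50$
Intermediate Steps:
$T = -7$
$w{\left(q \right)} = \frac{1}{2 q}$
$\left(-20\right) \left(-35\right) w{\left(T \right)} = \left(-20\right) \left(-35\right) \frac{1}{2 \left(-7\right)} = 700 \cdot \frac{1}{2} \left(- \frac{1}{7}\right) = 700 \left(- \frac{1}{14}\right) = -50$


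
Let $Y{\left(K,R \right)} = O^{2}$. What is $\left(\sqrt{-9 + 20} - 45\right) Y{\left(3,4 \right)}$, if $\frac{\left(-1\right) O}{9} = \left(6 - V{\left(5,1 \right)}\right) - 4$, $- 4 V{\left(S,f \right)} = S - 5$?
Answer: $-14580 + 324 \sqrt{11} \approx -13505.0$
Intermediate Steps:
$V{\left(S,f \right)} = \frac{5}{4} - \frac{S}{4}$ ($V{\left(S,f \right)} = - \frac{S - 5}{4} = - \frac{-5 + S}{4} = \frac{5}{4} - \frac{S}{4}$)
$O = -18$ ($O = - 9 \left(\left(6 - \left(\frac{5}{4} - \frac{5}{4}\right)\right) - 4\right) = - 9 \left(\left(6 - 0\right) - 4\right) = - 9 \left(\left(6 + 0\right) - 4\right) = - 9 \left(6 - 4\right) = \left(-9\right) 2 = -18$)
$Y{\left(K,R \right)} = 324$ ($Y{\left(K,R \right)} = \left(-18\right)^{2} = 324$)
$\left(\sqrt{-9 + 20} - 45\right) Y{\left(3,4 \right)} = \left(\sqrt{-9 + 20} - 45\right) 324 = \left(\sqrt{11} - 45\right) 324 = \left(-45 + \sqrt{11}\right) 324 = -14580 + 324 \sqrt{11}$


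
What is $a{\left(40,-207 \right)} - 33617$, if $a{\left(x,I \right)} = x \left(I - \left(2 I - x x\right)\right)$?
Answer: $38663$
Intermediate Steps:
$a{\left(x,I \right)} = x \left(x^{2} - I\right)$ ($a{\left(x,I \right)} = x \left(I - \left(- x^{2} + 2 I\right)\right) = x \left(x^{2} - I\right)$)
$a{\left(40,-207 \right)} - 33617 = 40 \left(40^{2} - -207\right) - 33617 = 40 \left(1600 + 207\right) - 33617 = 40 \cdot 1807 - 33617 = 72280 - 33617 = 38663$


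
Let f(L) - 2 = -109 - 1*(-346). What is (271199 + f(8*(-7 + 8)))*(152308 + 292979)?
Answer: 120867812706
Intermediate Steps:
f(L) = 239 (f(L) = 2 + (-109 - 1*(-346)) = 2 + (-109 + 346) = 2 + 237 = 239)
(271199 + f(8*(-7 + 8)))*(152308 + 292979) = (271199 + 239)*(152308 + 292979) = 271438*445287 = 120867812706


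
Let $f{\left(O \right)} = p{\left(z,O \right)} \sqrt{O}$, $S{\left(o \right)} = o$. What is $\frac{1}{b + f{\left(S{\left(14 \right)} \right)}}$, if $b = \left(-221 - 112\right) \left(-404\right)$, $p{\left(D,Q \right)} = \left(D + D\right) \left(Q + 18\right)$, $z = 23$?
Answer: $\frac{33633}{4517131012} - \frac{92 \sqrt{14}}{1129282753} \approx 7.1408 \cdot 10^{-6}$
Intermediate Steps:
$p{\left(D,Q \right)} = 2 D \left(18 + Q\right)$
$f{\left(O \right)} = \sqrt{O} \left(828 + 46 O\right)$ ($f{\left(O \right)} = 2 \cdot 23 \left(18 + O\right) \sqrt{O} = \left(828 + 46 O\right) \sqrt{O} = \sqrt{O} \left(828 + 46 O\right)$)
$b = 134532$ ($b = \left(-333\right) \left(-404\right) = 134532$)
$\frac{1}{b + f{\left(S{\left(14 \right)} \right)}} = \frac{1}{134532 + 46 \sqrt{14} \left(18 + 14\right)} = \frac{1}{134532 + 46 \sqrt{14} \cdot 32} = \frac{1}{134532 + 1472 \sqrt{14}}$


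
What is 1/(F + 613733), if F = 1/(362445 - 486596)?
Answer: 124151/76195565682 ≈ 1.6294e-6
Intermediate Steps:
F = -1/124151 (F = 1/(-124151) = -1/124151 ≈ -8.0547e-6)
1/(F + 613733) = 1/(-1/124151 + 613733) = 1/(76195565682/124151) = 124151/76195565682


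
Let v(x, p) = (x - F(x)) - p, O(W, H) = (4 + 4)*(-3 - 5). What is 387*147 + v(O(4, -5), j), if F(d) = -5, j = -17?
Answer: 56847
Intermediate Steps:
O(W, H) = -64 (O(W, H) = 8*(-8) = -64)
v(x, p) = 5 + x - p (v(x, p) = (x - 1*(-5)) - p = (x + 5) - p = (5 + x) - p = 5 + x - p)
387*147 + v(O(4, -5), j) = 387*147 + (5 - 64 - 1*(-17)) = 56889 + (5 - 64 + 17) = 56889 - 42 = 56847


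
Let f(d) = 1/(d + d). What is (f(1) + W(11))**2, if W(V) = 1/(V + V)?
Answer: 36/121 ≈ 0.29752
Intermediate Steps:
f(d) = 1/(2*d)
W(V) = 1/(2*V)
(f(1) + W(11))**2 = ((1/2)/1 + (1/2)/11)**2 = ((1/2)*1 + (1/2)*(1/11))**2 = (1/2 + 1/22)**2 = (6/11)**2 = 36/121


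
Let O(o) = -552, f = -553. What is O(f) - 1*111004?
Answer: -111556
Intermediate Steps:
O(f) - 1*111004 = -552 - 1*111004 = -552 - 111004 = -111556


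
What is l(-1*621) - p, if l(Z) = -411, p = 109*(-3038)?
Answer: 330731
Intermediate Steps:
p = -331142
l(-1*621) - p = -411 - 1*(-331142) = -411 + 331142 = 330731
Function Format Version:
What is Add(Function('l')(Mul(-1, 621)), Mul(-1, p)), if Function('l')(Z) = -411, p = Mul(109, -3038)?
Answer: 330731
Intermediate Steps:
p = -331142
Add(Function('l')(Mul(-1, 621)), Mul(-1, p)) = Add(-411, Mul(-1, -331142)) = Add(-411, 331142) = 330731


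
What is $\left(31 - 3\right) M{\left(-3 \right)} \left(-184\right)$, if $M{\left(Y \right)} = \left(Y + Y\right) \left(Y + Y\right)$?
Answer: $-185472$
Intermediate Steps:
$M{\left(Y \right)} = 4 Y^{2}$ ($M{\left(Y \right)} = 2 Y 2 Y = 4 Y^{2}$)
$\left(31 - 3\right) M{\left(-3 \right)} \left(-184\right) = \left(31 - 3\right) 4 \left(-3\right)^{2} \left(-184\right) = \left(31 - 3\right) 4 \cdot 9 \left(-184\right) = 28 \cdot 36 \left(-184\right) = 1008 \left(-184\right) = -185472$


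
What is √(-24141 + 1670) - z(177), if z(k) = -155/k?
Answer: 155/177 + I*√22471 ≈ 0.87571 + 149.9*I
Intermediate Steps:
√(-24141 + 1670) - z(177) = √(-24141 + 1670) - (-155)/177 = √(-22471) - (-155)/177 = I*√22471 - 1*(-155/177) = I*√22471 + 155/177 = 155/177 + I*√22471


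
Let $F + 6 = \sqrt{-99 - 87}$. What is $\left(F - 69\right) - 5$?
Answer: $-80 + i \sqrt{186} \approx -80.0 + 13.638 i$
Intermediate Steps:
$F = -6 + i \sqrt{186}$ ($F = -6 + \sqrt{-99 - 87} = -6 + \sqrt{-186} = -6 + i \sqrt{186} \approx -6.0 + 13.638 i$)
$\left(F - 69\right) - 5 = \left(\left(-6 + i \sqrt{186}\right) - 69\right) - 5 = \left(-75 + i \sqrt{186}\right) - 5 = -80 + i \sqrt{186}$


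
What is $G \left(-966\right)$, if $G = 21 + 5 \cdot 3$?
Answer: $-34776$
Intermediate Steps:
$G = 36$ ($G = 21 + 15 = 36$)
$G \left(-966\right) = 36 \left(-966\right) = -34776$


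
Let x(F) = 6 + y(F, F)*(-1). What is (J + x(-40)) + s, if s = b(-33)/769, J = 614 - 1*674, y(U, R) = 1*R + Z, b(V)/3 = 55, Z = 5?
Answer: -14446/769 ≈ -18.785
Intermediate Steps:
b(V) = 165 (b(V) = 3*55 = 165)
y(U, R) = 5 + R (y(U, R) = 1*R + 5 = R + 5 = 5 + R)
x(F) = 1 - F (x(F) = 6 + (5 + F)*(-1) = 6 + (-5 - F) = 1 - F)
J = -60 (J = 614 - 674 = -60)
s = 165/769 ≈ 0.21456
(J + x(-40)) + s = (-60 + (1 - 1*(-40))) + 165/769 = (-60 + (1 + 40)) + 165/769 = (-60 + 41) + 165/769 = -19 + 165/769 = -14446/769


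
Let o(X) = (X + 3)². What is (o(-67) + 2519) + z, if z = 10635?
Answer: 17250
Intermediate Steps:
o(X) = (3 + X)²
(o(-67) + 2519) + z = ((3 - 67)² + 2519) + 10635 = ((-64)² + 2519) + 10635 = (4096 + 2519) + 10635 = 6615 + 10635 = 17250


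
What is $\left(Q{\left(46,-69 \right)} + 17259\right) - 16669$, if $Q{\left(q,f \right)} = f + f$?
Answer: $452$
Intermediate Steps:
$Q{\left(q,f \right)} = 2 f$
$\left(Q{\left(46,-69 \right)} + 17259\right) - 16669 = \left(2 \left(-69\right) + 17259\right) - 16669 = \left(-138 + 17259\right) - 16669 = 17121 - 16669 = 452$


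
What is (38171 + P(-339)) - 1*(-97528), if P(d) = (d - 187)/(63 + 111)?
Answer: 11805550/87 ≈ 1.3570e+5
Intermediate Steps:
P(d) = -187/174 + d/174 (P(d) = (-187 + d)/174 = (-187 + d)*(1/174) = -187/174 + d/174)
(38171 + P(-339)) - 1*(-97528) = (38171 + (-187/174 + (1/174)*(-339))) - 1*(-97528) = (38171 + (-187/174 - 113/58)) + 97528 = (38171 - 263/87) + 97528 = 3320614/87 + 97528 = 11805550/87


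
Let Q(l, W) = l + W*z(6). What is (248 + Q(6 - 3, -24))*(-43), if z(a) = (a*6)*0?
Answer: -10793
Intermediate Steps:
z(a) = 0 (z(a) = (6*a)*0 = 0)
Q(l, W) = l (Q(l, W) = l + W*0 = l + 0 = l)
(248 + Q(6 - 3, -24))*(-43) = (248 + (6 - 3))*(-43) = (248 + 3)*(-43) = 251*(-43) = -10793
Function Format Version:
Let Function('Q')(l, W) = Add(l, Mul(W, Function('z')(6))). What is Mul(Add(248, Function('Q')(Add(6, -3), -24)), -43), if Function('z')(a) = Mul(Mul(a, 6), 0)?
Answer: -10793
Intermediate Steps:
Function('z')(a) = 0 (Function('z')(a) = Mul(Mul(6, a), 0) = 0)
Function('Q')(l, W) = l (Function('Q')(l, W) = Add(l, Mul(W, 0)) = Add(l, 0) = l)
Mul(Add(248, Function('Q')(Add(6, -3), -24)), -43) = Mul(Add(248, Add(6, -3)), -43) = Mul(Add(248, 3), -43) = Mul(251, -43) = -10793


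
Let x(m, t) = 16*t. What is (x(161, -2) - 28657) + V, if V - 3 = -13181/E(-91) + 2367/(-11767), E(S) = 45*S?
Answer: -197444902204/6883695 ≈ -28683.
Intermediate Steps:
V = 41423651/6883695 (V = 3 + (-13181/(45*(-91)) + 2367/(-11767)) = 3 + (-13181/(-4095) + 2367*(-1/11767)) = 3 + (-13181*(-1/4095) - 2367/11767) = 3 + (1883/585 - 2367/11767) = 3 + 20772566/6883695 = 41423651/6883695 ≈ 6.0176)
(x(161, -2) - 28657) + V = (16*(-2) - 28657) + 41423651/6883695 = (-32 - 28657) + 41423651/6883695 = -28689 + 41423651/6883695 = -197444902204/6883695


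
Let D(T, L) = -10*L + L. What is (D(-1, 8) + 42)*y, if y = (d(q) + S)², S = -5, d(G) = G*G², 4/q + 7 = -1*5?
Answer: -184960/243 ≈ -761.15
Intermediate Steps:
q = -⅓ (q = 4/(-7 - 1*5) = 4/(-7 - 5) = 4/(-12) = 4*(-1/12) = -⅓ ≈ -0.33333)
d(G) = G³
D(T, L) = -9*L
y = 18496/729 (y = ((-⅓)³ - 5)² = (-1/27 - 5)² = (-136/27)² = 18496/729 ≈ 25.372)
(D(-1, 8) + 42)*y = (-9*8 + 42)*(18496/729) = (-72 + 42)*(18496/729) = -30*18496/729 = -184960/243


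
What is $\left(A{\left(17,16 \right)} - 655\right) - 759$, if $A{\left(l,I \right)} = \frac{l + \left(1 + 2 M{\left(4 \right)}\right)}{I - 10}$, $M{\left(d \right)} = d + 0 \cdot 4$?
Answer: $- \frac{4229}{3} \approx -1409.7$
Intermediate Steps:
$M{\left(d \right)} = d$ ($M{\left(d \right)} = d + 0 = d$)
$A{\left(l,I \right)} = \frac{9 + l}{-10 + I}$ ($A{\left(l,I \right)} = \frac{l + \left(1 + 2 \cdot 4\right)}{I - 10} = \frac{l + \left(1 + 8\right)}{-10 + I} = \frac{l + 9}{-10 + I} = \frac{9 + l}{-10 + I}$)
$\left(A{\left(17,16 \right)} - 655\right) - 759 = \left(\frac{9 + 17}{-10 + 16} - 655\right) - 759 = \left(\frac{1}{6} \cdot 26 - 655\right) - 759 = \left(\frac{13}{3} - 655\right) - 759 = - \frac{1952}{3} - 759 = - \frac{4229}{3}$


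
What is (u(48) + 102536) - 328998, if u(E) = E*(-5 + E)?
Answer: -224398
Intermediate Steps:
(u(48) + 102536) - 328998 = (48*(-5 + 48) + 102536) - 328998 = (48*43 + 102536) - 328998 = (2064 + 102536) - 328998 = 104600 - 328998 = -224398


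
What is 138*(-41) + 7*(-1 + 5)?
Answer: -5630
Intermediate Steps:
138*(-41) + 7*(-1 + 5) = -5658 + 7*4 = -5658 + 28 = -5630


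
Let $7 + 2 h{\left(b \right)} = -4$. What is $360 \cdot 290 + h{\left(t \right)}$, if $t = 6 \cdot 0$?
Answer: $\frac{208789}{2} \approx 1.0439 \cdot 10^{5}$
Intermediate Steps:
$t = 0$
$h{\left(b \right)} = - \frac{11}{2}$ ($h{\left(b \right)} = - \frac{7}{2} + \frac{1}{2} \left(-4\right) = - \frac{7}{2} - 2 = - \frac{11}{2}$)
$360 \cdot 290 + h{\left(t \right)} = 360 \cdot 290 - \frac{11}{2} = 104400 - \frac{11}{2} = \frac{208789}{2}$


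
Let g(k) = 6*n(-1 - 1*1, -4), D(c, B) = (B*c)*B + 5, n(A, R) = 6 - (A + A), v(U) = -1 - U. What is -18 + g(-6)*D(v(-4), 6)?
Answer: 6762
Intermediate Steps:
n(A, R) = 6 - 2*A
D(c, B) = 5 + c*B² (D(c, B) = c*B² + 5 = 5 + c*B²)
g(k) = 60 (g(k) = 6*(6 - 2*(-1 - 1*1)) = 6*(6 - 2*(-1 - 1)) = 6*(6 - 2*(-2)) = 6*(6 + 4) = 6*10 = 60)
-18 + g(-6)*D(v(-4), 6) = -18 + 60*(5 + (-1 - 1*(-4))*6²) = -18 + 60*(5 + (-1 + 4)*36) = -18 + 60*(5 + 3*36) = -18 + 60*(5 + 108) = -18 + 60*113 = -18 + 6780 = 6762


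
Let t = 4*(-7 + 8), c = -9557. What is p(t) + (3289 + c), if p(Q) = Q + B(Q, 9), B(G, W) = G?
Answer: -6260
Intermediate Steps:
t = 4 (t = 4*1 = 4)
p(Q) = 2*Q (p(Q) = Q + Q = 2*Q)
p(t) + (3289 + c) = 2*4 + (3289 - 9557) = 8 - 6268 = -6260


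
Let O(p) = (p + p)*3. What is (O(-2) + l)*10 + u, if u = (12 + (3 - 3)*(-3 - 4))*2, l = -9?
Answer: -186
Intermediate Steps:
O(p) = 6*p (O(p) = (2*p)*3 = 6*p)
u = 24 (u = (12 + 0*(-7))*2 = (12 + 0)*2 = 12*2 = 24)
(O(-2) + l)*10 + u = (6*(-2) - 9)*10 + 24 = (-12 - 9)*10 + 24 = -21*10 + 24 = -210 + 24 = -186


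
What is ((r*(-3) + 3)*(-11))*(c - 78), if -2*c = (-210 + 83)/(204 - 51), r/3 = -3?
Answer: 1305755/51 ≈ 25603.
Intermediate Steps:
r = -9 (r = 3*(-3) = -9)
c = 127/306 (c = -(-210 + 83)/(2*(204 - 51)) = -(-127)/(2*153) = -½*(-127/153) = 127/306 ≈ 0.41503)
((r*(-3) + 3)*(-11))*(c - 78) = ((-9*(-3) + 3)*(-11))*(127/306 - 78) = ((27 + 3)*(-11))*(-23741/306) = (30*(-11))*(-23741/306) = -330*(-23741/306) = 1305755/51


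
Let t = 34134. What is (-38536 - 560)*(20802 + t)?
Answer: -2147777856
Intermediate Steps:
(-38536 - 560)*(20802 + t) = (-38536 - 560)*(20802 + 34134) = -39096*54936 = -2147777856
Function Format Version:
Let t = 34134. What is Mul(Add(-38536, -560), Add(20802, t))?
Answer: -2147777856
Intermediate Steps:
Mul(Add(-38536, -560), Add(20802, t)) = Mul(Add(-38536, -560), Add(20802, 34134)) = Mul(-39096, 54936) = -2147777856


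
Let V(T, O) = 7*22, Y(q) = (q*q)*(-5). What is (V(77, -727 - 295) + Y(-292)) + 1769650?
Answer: 1343484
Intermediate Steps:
Y(q) = -5*q² (Y(q) = q²*(-5) = -5*q²)
V(T, O) = 154
(V(77, -727 - 295) + Y(-292)) + 1769650 = (154 - 5*(-292)²) + 1769650 = (154 - 5*85264) + 1769650 = (154 - 426320) + 1769650 = -426166 + 1769650 = 1343484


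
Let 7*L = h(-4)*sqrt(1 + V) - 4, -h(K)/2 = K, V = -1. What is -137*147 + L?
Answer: -140977/7 ≈ -20140.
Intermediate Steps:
h(K) = -2*K
L = -4/7 (L = ((-2*(-4))*sqrt(1 - 1) - 4)/7 = (8*sqrt(0) - 4)/7 = (8*0 - 4)/7 = (0 - 4)/7 = (1/7)*(-4) = -4/7 ≈ -0.57143)
-137*147 + L = -137*147 - 4/7 = -20139 - 4/7 = -140977/7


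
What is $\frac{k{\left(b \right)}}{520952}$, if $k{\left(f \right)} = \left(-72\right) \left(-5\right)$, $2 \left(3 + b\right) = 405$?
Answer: $\frac{45}{65119} \approx 0.00069104$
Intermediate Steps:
$b = \frac{399}{2}$ ($b = -3 + \frac{1}{2} \cdot 405 = -3 + \frac{405}{2} = \frac{399}{2} \approx 199.5$)
$k{\left(f \right)} = 360$
$\frac{k{\left(b \right)}}{520952} = \frac{360}{520952} = 360 \cdot \frac{1}{520952} = \frac{45}{65119}$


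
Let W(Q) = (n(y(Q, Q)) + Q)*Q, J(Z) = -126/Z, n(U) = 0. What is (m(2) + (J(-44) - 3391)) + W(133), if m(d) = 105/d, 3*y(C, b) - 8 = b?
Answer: 157887/11 ≈ 14353.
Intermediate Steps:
y(C, b) = 8/3 + b/3
W(Q) = Q² (W(Q) = (0 + Q)*Q = Q*Q = Q²)
(m(2) + (J(-44) - 3391)) + W(133) = (105/2 + (-126/(-44) - 3391)) + 133² = (105*(½) + (-126*(-1/44) - 3391)) + 17689 = (105/2 + (63/22 - 3391)) + 17689 = (105/2 - 74539/22) + 17689 = -36692/11 + 17689 = 157887/11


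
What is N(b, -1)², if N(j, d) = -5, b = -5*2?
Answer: 25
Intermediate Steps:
b = -10
N(b, -1)² = (-5)² = 25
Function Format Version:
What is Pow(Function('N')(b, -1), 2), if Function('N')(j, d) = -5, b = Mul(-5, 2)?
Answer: 25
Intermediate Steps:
b = -10
Pow(Function('N')(b, -1), 2) = Pow(-5, 2) = 25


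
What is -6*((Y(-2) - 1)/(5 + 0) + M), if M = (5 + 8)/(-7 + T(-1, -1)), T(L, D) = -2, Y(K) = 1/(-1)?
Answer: 166/15 ≈ 11.067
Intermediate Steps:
Y(K) = -1
M = -13/9 (M = (5 + 8)/(-7 - 2) = 13/(-9) = 13*(-⅑) = -13/9 ≈ -1.4444)
-6*((Y(-2) - 1)/(5 + 0) + M) = -6*((-1 - 1)/(5 + 0) - 13/9) = -6*(-2/5 - 13/9) = -6*(-2*⅕ - 13/9) = -6*(-⅖ - 13/9) = -6*(-83/45) = 166/15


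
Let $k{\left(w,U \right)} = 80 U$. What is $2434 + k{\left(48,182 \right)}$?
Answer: $16994$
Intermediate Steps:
$2434 + k{\left(48,182 \right)} = 2434 + 80 \cdot 182 = 2434 + 14560 = 16994$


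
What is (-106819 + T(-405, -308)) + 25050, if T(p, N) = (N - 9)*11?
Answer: -85256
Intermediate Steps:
T(p, N) = -99 + 11*N (T(p, N) = (-9 + N)*11 = -99 + 11*N)
(-106819 + T(-405, -308)) + 25050 = (-106819 + (-99 + 11*(-308))) + 25050 = (-106819 + (-99 - 3388)) + 25050 = (-106819 - 3487) + 25050 = -110306 + 25050 = -85256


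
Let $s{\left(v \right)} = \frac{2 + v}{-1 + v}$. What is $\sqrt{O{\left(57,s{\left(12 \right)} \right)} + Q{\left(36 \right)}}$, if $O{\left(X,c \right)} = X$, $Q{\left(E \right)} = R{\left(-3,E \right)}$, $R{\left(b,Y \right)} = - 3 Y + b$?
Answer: $3 i \sqrt{6} \approx 7.3485 i$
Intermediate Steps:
$R{\left(b,Y \right)} = b - 3 Y$
$Q{\left(E \right)} = -3 - 3 E$
$s{\left(v \right)} = \frac{2 + v}{-1 + v}$
$\sqrt{O{\left(57,s{\left(12 \right)} \right)} + Q{\left(36 \right)}} = \sqrt{57 - 111} = \sqrt{-54} = 3 i \sqrt{6}$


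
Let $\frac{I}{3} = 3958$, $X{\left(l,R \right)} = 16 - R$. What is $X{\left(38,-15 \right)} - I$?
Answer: $-11843$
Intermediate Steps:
$I = 11874$ ($I = 3 \cdot 3958 = 11874$)
$X{\left(38,-15 \right)} - I = \left(16 - -15\right) - 11874 = \left(16 + 15\right) - 11874 = 31 - 11874 = -11843$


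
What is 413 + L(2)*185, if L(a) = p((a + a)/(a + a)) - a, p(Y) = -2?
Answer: -327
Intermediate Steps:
L(a) = -2 - a
413 + L(2)*185 = 413 + (-2 - 1*2)*185 = 413 + (-2 - 2)*185 = 413 - 4*185 = 413 - 740 = -327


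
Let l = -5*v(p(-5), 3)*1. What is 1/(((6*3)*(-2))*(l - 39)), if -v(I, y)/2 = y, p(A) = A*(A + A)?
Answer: 1/324 ≈ 0.0030864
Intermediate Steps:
p(A) = 2*A² (p(A) = A*(2*A) = 2*A²)
v(I, y) = -2*y
l = 30 (l = -(-10)*3*1 = -5*(-6)*1 = 30*1 = 30)
1/(((6*3)*(-2))*(l - 39)) = 1/(((6*3)*(-2))*(30 - 39)) = 1/((18*(-2))*(-9)) = 1/(-36*(-9)) = 1/324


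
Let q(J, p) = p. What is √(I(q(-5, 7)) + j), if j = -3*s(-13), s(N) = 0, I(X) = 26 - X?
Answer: √19 ≈ 4.3589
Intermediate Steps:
j = 0 (j = -3*0 = 0)
√(I(q(-5, 7)) + j) = √((26 - 1*7) + 0) = √((26 - 7) + 0) = √(19 + 0) = √19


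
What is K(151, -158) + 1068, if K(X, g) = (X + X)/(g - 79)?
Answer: 252814/237 ≈ 1066.7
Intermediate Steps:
K(X, g) = 2*X/(-79 + g) (K(X, g) = (2*X)/(-79 + g) = 2*X/(-79 + g))
K(151, -158) + 1068 = 2*151/(-79 - 158) + 1068 = 2*151/(-237) + 1068 = 2*151*(-1/237) + 1068 = -302/237 + 1068 = 252814/237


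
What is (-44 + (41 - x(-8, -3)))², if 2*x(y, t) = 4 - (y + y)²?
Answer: 15129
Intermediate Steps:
x(y, t) = 2 - 2*y² (x(y, t) = (4 - (y + y)²)/2 = (4 - (2*y)²)/2 = (4 - 4*y²)/2 = 2 - 2*y²)
(-44 + (41 - x(-8, -3)))² = (-44 + (41 - (2 - 2*(-8)²)))² = (-44 + (41 - (2 - 2*64)))² = (-44 + (41 - (2 - 128)))² = (-44 + (41 - 1*(-126)))² = (-44 + (41 + 126))² = (-44 + 167)² = 123² = 15129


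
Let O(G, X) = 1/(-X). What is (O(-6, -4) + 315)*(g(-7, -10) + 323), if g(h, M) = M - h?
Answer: 100880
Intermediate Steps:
O(G, X) = -1/X
(O(-6, -4) + 315)*(g(-7, -10) + 323) = (-1/(-4) + 315)*((-10 - 1*(-7)) + 323) = (-1*(-¼) + 315)*((-10 + 7) + 323) = (¼ + 315)*(-3 + 323) = (1261/4)*320 = 100880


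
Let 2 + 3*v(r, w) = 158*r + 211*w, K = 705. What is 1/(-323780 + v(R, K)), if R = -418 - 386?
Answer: -3/949619 ≈ -3.1592e-6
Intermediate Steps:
R = -804
v(r, w) = -⅔ + 158*r/3 + 211*w/3 (v(r, w) = -⅔ + (158*r + 211*w)/3 = -⅔ + (158*r/3 + 211*w/3) = -⅔ + 158*r/3 + 211*w/3)
1/(-323780 + v(R, K)) = 1/(-323780 + (-⅔ + (158/3)*(-804) + (211/3)*705)) = 1/(-323780 + (-⅔ - 42344 + 49585)) = 1/(-323780 + 21721/3) = 1/(-949619/3) = -3/949619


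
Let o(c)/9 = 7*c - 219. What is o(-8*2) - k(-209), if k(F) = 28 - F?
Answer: -3216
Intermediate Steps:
o(c) = -1971 + 63*c (o(c) = 9*(7*c - 219) = 9*(-219 + 7*c) = -1971 + 63*c)
o(-8*2) - k(-209) = (-1971 + 63*(-8*2)) - (28 - 1*(-209)) = (-1971 + 63*(-16)) - (28 + 209) = (-1971 - 1008) - 1*237 = -2979 - 237 = -3216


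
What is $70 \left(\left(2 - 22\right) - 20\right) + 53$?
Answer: $-2747$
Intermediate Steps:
$70 \left(\left(2 - 22\right) - 20\right) + 53 = 70 \left(-20 - 20\right) + 53 = 70 \left(-40\right) + 53 = -2800 + 53 = -2747$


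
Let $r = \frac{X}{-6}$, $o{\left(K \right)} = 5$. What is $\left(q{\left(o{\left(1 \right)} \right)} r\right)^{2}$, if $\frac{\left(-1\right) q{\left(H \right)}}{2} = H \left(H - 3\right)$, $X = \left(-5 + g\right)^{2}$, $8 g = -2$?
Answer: $\frac{540225}{64} \approx 8441.0$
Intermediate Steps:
$g = - \frac{1}{4}$ ($g = \frac{1}{8} \left(-2\right) = - \frac{1}{4} \approx -0.25$)
$X = \frac{441}{16}$ ($X = \left(-5 - \frac{1}{4}\right)^{2} = \left(- \frac{21}{4}\right)^{2} = \frac{441}{16} \approx 27.563$)
$q{\left(H \right)} = - 2 H \left(-3 + H\right)$ ($q{\left(H \right)} = - 2 H \left(H - 3\right) = - 2 H \left(-3 + H\right)$)
$r = - \frac{147}{32}$ ($r = \frac{441}{16 \left(-6\right)} = \frac{441}{16} \left(- \frac{1}{6}\right) = - \frac{147}{32} \approx -4.5938$)
$\left(q{\left(o{\left(1 \right)} \right)} r\right)^{2} = \left(2 \cdot 5 \left(3 - 5\right) \left(- \frac{147}{32}\right)\right)^{2} = \left(2 \cdot 5 \left(-2\right) \left(- \frac{147}{32}\right)\right)^{2} = \left(\left(-20\right) \left(- \frac{147}{32}\right)\right)^{2} = \left(\frac{735}{8}\right)^{2} = \frac{540225}{64}$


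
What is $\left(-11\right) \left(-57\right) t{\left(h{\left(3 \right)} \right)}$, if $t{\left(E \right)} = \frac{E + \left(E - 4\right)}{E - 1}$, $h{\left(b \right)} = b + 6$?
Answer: $\frac{4389}{4} \approx 1097.3$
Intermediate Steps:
$h{\left(b \right)} = 6 + b$
$t{\left(E \right)} = \frac{-4 + 2 E}{-1 + E}$ ($t{\left(E \right)} = \frac{E + \left(E - 4\right)}{-1 + E} = \frac{E + \left(-4 + E\right)}{-1 + E} = \frac{-4 + 2 E}{-1 + E}$)
$\left(-11\right) \left(-57\right) t{\left(h{\left(3 \right)} \right)} = \left(-11\right) \left(-57\right) \frac{2 \left(-2 + \left(6 + 3\right)\right)}{-1 + \left(6 + 3\right)} = 627 \frac{2 \left(-2 + 9\right)}{-1 + 9} = 627 \cdot 2 \cdot \frac{1}{8} \cdot 7 = 627 \cdot \frac{7}{4} = \frac{4389}{4}$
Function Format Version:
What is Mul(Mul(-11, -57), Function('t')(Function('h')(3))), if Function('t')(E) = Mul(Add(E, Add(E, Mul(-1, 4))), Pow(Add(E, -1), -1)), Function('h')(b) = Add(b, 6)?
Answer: Rational(4389, 4) ≈ 1097.3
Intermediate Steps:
Function('h')(b) = Add(6, b)
Function('t')(E) = Mul(Pow(Add(-1, E), -1), Add(-4, Mul(2, E))) (Function('t')(E) = Mul(Add(E, Add(E, -4)), Pow(Add(-1, E), -1)) = Mul(Add(E, Add(-4, E)), Pow(Add(-1, E), -1)) = Mul(Add(-4, Mul(2, E)), Pow(Add(-1, E), -1)) = Mul(Pow(Add(-1, E), -1), Add(-4, Mul(2, E))))
Mul(Mul(-11, -57), Function('t')(Function('h')(3))) = Mul(Mul(-11, -57), Mul(2, Pow(Add(-1, Add(6, 3)), -1), Add(-2, Add(6, 3)))) = Mul(627, Mul(2, Pow(Add(-1, 9), -1), Add(-2, 9))) = Mul(627, Mul(2, Pow(8, -1), 7)) = Mul(627, Mul(2, Rational(1, 8), 7)) = Mul(627, Rational(7, 4)) = Rational(4389, 4)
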